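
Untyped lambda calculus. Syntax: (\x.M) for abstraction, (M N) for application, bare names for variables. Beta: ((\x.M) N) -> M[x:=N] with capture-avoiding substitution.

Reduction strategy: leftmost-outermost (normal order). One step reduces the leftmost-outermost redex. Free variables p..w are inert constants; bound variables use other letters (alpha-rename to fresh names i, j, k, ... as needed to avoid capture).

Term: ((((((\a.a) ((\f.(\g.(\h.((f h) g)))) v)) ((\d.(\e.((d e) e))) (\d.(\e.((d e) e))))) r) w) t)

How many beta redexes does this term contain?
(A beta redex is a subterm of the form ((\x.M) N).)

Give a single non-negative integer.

Term: ((((((\a.a) ((\f.(\g.(\h.((f h) g)))) v)) ((\d.(\e.((d e) e))) (\d.(\e.((d e) e))))) r) w) t)
  Redex: ((\a.a) ((\f.(\g.(\h.((f h) g)))) v))
  Redex: ((\f.(\g.(\h.((f h) g)))) v)
  Redex: ((\d.(\e.((d e) e))) (\d.(\e.((d e) e))))
Total redexes: 3

Answer: 3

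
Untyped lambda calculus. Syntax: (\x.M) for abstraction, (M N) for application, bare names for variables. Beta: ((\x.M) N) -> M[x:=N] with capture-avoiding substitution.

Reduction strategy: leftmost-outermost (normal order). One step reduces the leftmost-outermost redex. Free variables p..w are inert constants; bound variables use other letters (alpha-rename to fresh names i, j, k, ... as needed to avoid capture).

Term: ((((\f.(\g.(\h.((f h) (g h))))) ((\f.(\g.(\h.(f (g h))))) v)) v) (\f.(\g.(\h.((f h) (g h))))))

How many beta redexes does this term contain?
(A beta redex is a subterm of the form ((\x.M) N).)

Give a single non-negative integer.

Term: ((((\f.(\g.(\h.((f h) (g h))))) ((\f.(\g.(\h.(f (g h))))) v)) v) (\f.(\g.(\h.((f h) (g h))))))
  Redex: ((\f.(\g.(\h.((f h) (g h))))) ((\f.(\g.(\h.(f (g h))))) v))
  Redex: ((\f.(\g.(\h.(f (g h))))) v)
Total redexes: 2

Answer: 2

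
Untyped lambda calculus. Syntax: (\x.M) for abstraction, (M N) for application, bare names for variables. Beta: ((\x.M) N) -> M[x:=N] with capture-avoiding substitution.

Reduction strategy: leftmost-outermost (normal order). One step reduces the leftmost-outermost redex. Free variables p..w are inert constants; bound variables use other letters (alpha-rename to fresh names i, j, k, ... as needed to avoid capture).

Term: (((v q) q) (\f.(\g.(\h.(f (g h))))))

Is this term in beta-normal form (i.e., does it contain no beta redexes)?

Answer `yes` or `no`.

Answer: yes

Derivation:
Term: (((v q) q) (\f.(\g.(\h.(f (g h))))))
No beta redexes found.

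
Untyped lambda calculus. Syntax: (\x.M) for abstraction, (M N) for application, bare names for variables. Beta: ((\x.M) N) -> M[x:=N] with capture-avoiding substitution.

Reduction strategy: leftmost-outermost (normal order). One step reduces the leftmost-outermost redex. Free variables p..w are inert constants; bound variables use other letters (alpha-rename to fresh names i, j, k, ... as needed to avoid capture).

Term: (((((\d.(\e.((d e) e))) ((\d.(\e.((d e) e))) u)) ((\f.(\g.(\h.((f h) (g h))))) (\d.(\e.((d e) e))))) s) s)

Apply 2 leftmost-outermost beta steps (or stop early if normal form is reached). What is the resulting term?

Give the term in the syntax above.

Step 0: (((((\d.(\e.((d e) e))) ((\d.(\e.((d e) e))) u)) ((\f.(\g.(\h.((f h) (g h))))) (\d.(\e.((d e) e))))) s) s)
Step 1: ((((\e.((((\d.(\e.((d e) e))) u) e) e)) ((\f.(\g.(\h.((f h) (g h))))) (\d.(\e.((d e) e))))) s) s)
Step 2: ((((((\d.(\e.((d e) e))) u) ((\f.(\g.(\h.((f h) (g h))))) (\d.(\e.((d e) e))))) ((\f.(\g.(\h.((f h) (g h))))) (\d.(\e.((d e) e))))) s) s)

Answer: ((((((\d.(\e.((d e) e))) u) ((\f.(\g.(\h.((f h) (g h))))) (\d.(\e.((d e) e))))) ((\f.(\g.(\h.((f h) (g h))))) (\d.(\e.((d e) e))))) s) s)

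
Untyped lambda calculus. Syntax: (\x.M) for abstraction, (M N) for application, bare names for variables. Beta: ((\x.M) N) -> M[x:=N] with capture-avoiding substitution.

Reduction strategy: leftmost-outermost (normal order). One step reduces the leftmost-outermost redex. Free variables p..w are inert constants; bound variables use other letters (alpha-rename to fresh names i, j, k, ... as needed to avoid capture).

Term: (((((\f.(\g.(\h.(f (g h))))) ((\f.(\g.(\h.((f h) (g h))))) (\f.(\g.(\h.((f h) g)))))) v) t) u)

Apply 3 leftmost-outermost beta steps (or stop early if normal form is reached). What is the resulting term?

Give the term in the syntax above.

Step 0: (((((\f.(\g.(\h.(f (g h))))) ((\f.(\g.(\h.((f h) (g h))))) (\f.(\g.(\h.((f h) g)))))) v) t) u)
Step 1: ((((\g.(\h.(((\f.(\g.(\h.((f h) (g h))))) (\f.(\g.(\h.((f h) g))))) (g h)))) v) t) u)
Step 2: (((\h.(((\f.(\g.(\h.((f h) (g h))))) (\f.(\g.(\h.((f h) g))))) (v h))) t) u)
Step 3: ((((\f.(\g.(\h.((f h) (g h))))) (\f.(\g.(\h.((f h) g))))) (v t)) u)

Answer: ((((\f.(\g.(\h.((f h) (g h))))) (\f.(\g.(\h.((f h) g))))) (v t)) u)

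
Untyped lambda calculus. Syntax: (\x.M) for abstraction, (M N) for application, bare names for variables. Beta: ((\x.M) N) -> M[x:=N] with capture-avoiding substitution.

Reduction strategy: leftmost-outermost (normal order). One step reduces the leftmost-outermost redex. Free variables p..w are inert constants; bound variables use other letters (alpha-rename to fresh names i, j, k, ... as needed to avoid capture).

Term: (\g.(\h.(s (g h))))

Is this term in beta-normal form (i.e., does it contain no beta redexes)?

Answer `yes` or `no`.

Term: (\g.(\h.(s (g h))))
No beta redexes found.

Answer: yes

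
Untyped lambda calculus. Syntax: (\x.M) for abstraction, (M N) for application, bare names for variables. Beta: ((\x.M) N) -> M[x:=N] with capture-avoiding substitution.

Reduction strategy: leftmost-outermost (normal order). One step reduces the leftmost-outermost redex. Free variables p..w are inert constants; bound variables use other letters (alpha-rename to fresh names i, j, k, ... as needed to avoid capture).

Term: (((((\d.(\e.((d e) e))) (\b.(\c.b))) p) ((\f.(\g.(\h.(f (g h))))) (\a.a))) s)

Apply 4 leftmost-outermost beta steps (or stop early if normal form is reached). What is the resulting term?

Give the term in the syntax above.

Answer: ((p ((\f.(\g.(\h.(f (g h))))) (\a.a))) s)

Derivation:
Step 0: (((((\d.(\e.((d e) e))) (\b.(\c.b))) p) ((\f.(\g.(\h.(f (g h))))) (\a.a))) s)
Step 1: ((((\e.(((\b.(\c.b)) e) e)) p) ((\f.(\g.(\h.(f (g h))))) (\a.a))) s)
Step 2: (((((\b.(\c.b)) p) p) ((\f.(\g.(\h.(f (g h))))) (\a.a))) s)
Step 3: ((((\c.p) p) ((\f.(\g.(\h.(f (g h))))) (\a.a))) s)
Step 4: ((p ((\f.(\g.(\h.(f (g h))))) (\a.a))) s)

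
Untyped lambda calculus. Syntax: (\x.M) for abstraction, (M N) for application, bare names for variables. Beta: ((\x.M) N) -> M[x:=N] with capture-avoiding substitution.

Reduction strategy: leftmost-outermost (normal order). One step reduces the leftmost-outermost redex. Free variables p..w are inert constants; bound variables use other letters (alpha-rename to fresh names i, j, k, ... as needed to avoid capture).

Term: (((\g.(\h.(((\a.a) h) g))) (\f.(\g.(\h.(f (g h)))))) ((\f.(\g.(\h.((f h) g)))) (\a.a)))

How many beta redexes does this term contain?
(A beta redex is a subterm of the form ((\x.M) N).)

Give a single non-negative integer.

Answer: 3

Derivation:
Term: (((\g.(\h.(((\a.a) h) g))) (\f.(\g.(\h.(f (g h)))))) ((\f.(\g.(\h.((f h) g)))) (\a.a)))
  Redex: ((\g.(\h.(((\a.a) h) g))) (\f.(\g.(\h.(f (g h))))))
  Redex: ((\a.a) h)
  Redex: ((\f.(\g.(\h.((f h) g)))) (\a.a))
Total redexes: 3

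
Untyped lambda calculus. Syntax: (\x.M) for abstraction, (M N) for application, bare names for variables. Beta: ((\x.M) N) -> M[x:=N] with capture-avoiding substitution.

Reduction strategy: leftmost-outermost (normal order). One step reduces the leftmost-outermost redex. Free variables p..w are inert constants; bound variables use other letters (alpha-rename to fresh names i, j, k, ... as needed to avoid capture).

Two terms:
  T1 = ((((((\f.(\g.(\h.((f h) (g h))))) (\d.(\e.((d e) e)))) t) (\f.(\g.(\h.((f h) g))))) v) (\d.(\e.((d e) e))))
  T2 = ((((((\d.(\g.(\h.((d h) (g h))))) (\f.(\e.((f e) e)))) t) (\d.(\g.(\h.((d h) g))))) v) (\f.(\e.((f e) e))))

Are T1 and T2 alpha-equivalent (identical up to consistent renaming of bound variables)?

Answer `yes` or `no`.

Term 1: ((((((\f.(\g.(\h.((f h) (g h))))) (\d.(\e.((d e) e)))) t) (\f.(\g.(\h.((f h) g))))) v) (\d.(\e.((d e) e))))
Term 2: ((((((\d.(\g.(\h.((d h) (g h))))) (\f.(\e.((f e) e)))) t) (\d.(\g.(\h.((d h) g))))) v) (\f.(\e.((f e) e))))
Alpha-equivalence: compare structure up to binder renaming.
Result: True

Answer: yes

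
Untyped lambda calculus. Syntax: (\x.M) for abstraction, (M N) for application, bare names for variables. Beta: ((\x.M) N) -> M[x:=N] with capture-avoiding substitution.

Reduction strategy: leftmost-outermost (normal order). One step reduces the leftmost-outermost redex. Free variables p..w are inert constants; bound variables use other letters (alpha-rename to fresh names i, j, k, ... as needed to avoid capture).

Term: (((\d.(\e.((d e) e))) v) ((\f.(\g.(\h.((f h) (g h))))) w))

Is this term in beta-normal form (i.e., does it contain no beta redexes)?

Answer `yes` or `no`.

Term: (((\d.(\e.((d e) e))) v) ((\f.(\g.(\h.((f h) (g h))))) w))
Found 2 beta redex(es).

Answer: no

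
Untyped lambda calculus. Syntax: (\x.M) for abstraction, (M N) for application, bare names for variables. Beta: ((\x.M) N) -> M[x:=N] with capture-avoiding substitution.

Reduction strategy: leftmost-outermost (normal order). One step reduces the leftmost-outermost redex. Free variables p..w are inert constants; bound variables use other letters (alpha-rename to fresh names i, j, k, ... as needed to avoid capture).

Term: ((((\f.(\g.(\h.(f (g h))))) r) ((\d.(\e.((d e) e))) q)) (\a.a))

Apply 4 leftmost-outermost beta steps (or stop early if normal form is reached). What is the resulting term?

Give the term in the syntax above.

Answer: (r ((\e.((q e) e)) (\a.a)))

Derivation:
Step 0: ((((\f.(\g.(\h.(f (g h))))) r) ((\d.(\e.((d e) e))) q)) (\a.a))
Step 1: (((\g.(\h.(r (g h)))) ((\d.(\e.((d e) e))) q)) (\a.a))
Step 2: ((\h.(r (((\d.(\e.((d e) e))) q) h))) (\a.a))
Step 3: (r (((\d.(\e.((d e) e))) q) (\a.a)))
Step 4: (r ((\e.((q e) e)) (\a.a)))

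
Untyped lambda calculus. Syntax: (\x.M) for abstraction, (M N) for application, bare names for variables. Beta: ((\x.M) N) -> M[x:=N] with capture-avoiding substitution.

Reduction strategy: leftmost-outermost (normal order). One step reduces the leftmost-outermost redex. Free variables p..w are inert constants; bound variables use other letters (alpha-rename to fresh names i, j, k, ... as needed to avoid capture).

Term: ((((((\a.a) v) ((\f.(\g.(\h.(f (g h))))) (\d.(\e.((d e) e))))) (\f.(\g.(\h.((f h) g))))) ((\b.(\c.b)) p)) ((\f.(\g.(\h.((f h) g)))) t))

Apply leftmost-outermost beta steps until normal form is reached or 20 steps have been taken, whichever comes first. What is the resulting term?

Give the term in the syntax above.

Answer: ((((v (\g.(\h.(\e.(((g h) e) e))))) (\f.(\g.(\h.((f h) g))))) (\c.p)) (\g.(\h.((t h) g))))

Derivation:
Step 0: ((((((\a.a) v) ((\f.(\g.(\h.(f (g h))))) (\d.(\e.((d e) e))))) (\f.(\g.(\h.((f h) g))))) ((\b.(\c.b)) p)) ((\f.(\g.(\h.((f h) g)))) t))
Step 1: ((((v ((\f.(\g.(\h.(f (g h))))) (\d.(\e.((d e) e))))) (\f.(\g.(\h.((f h) g))))) ((\b.(\c.b)) p)) ((\f.(\g.(\h.((f h) g)))) t))
Step 2: ((((v (\g.(\h.((\d.(\e.((d e) e))) (g h))))) (\f.(\g.(\h.((f h) g))))) ((\b.(\c.b)) p)) ((\f.(\g.(\h.((f h) g)))) t))
Step 3: ((((v (\g.(\h.(\e.(((g h) e) e))))) (\f.(\g.(\h.((f h) g))))) ((\b.(\c.b)) p)) ((\f.(\g.(\h.((f h) g)))) t))
Step 4: ((((v (\g.(\h.(\e.(((g h) e) e))))) (\f.(\g.(\h.((f h) g))))) (\c.p)) ((\f.(\g.(\h.((f h) g)))) t))
Step 5: ((((v (\g.(\h.(\e.(((g h) e) e))))) (\f.(\g.(\h.((f h) g))))) (\c.p)) (\g.(\h.((t h) g))))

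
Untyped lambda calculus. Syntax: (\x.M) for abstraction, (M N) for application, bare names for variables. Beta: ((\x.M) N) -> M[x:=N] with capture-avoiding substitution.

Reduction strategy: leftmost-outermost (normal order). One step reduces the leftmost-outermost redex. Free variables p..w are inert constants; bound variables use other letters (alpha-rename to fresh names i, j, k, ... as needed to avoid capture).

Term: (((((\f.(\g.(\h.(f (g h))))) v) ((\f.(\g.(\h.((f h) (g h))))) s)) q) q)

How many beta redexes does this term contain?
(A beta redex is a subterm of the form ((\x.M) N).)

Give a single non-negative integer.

Term: (((((\f.(\g.(\h.(f (g h))))) v) ((\f.(\g.(\h.((f h) (g h))))) s)) q) q)
  Redex: ((\f.(\g.(\h.(f (g h))))) v)
  Redex: ((\f.(\g.(\h.((f h) (g h))))) s)
Total redexes: 2

Answer: 2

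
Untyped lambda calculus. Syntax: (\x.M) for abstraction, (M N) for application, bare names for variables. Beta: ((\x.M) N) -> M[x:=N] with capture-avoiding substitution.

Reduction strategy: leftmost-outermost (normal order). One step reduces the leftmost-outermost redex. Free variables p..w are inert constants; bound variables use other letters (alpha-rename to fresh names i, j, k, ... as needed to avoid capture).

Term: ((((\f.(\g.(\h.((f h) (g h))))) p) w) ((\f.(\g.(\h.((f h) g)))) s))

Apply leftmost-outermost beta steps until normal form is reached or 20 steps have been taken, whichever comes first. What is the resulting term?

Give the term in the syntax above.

Step 0: ((((\f.(\g.(\h.((f h) (g h))))) p) w) ((\f.(\g.(\h.((f h) g)))) s))
Step 1: (((\g.(\h.((p h) (g h)))) w) ((\f.(\g.(\h.((f h) g)))) s))
Step 2: ((\h.((p h) (w h))) ((\f.(\g.(\h.((f h) g)))) s))
Step 3: ((p ((\f.(\g.(\h.((f h) g)))) s)) (w ((\f.(\g.(\h.((f h) g)))) s)))
Step 4: ((p (\g.(\h.((s h) g)))) (w ((\f.(\g.(\h.((f h) g)))) s)))
Step 5: ((p (\g.(\h.((s h) g)))) (w (\g.(\h.((s h) g)))))

Answer: ((p (\g.(\h.((s h) g)))) (w (\g.(\h.((s h) g)))))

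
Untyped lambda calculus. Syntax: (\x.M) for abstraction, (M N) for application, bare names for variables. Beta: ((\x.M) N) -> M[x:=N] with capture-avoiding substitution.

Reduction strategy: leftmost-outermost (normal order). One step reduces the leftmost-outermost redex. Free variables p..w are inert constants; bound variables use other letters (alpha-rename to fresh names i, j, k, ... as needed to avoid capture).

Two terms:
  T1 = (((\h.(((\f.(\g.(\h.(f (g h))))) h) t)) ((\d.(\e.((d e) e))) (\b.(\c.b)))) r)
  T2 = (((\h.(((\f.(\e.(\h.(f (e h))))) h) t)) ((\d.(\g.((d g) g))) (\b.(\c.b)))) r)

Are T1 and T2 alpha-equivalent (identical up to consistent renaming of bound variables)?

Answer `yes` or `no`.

Term 1: (((\h.(((\f.(\g.(\h.(f (g h))))) h) t)) ((\d.(\e.((d e) e))) (\b.(\c.b)))) r)
Term 2: (((\h.(((\f.(\e.(\h.(f (e h))))) h) t)) ((\d.(\g.((d g) g))) (\b.(\c.b)))) r)
Alpha-equivalence: compare structure up to binder renaming.
Result: True

Answer: yes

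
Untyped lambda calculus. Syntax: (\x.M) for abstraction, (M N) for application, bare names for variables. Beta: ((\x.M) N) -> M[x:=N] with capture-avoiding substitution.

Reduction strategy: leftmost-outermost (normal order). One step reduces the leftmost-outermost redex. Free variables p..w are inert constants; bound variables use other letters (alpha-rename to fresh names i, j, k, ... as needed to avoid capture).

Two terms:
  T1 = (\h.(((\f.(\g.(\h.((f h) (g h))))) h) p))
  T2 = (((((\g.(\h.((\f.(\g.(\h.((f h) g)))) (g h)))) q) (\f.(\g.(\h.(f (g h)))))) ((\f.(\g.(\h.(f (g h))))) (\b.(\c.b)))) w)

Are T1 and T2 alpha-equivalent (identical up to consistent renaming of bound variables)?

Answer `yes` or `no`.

Answer: no

Derivation:
Term 1: (\h.(((\f.(\g.(\h.((f h) (g h))))) h) p))
Term 2: (((((\g.(\h.((\f.(\g.(\h.((f h) g)))) (g h)))) q) (\f.(\g.(\h.(f (g h)))))) ((\f.(\g.(\h.(f (g h))))) (\b.(\c.b)))) w)
Alpha-equivalence: compare structure up to binder renaming.
Result: False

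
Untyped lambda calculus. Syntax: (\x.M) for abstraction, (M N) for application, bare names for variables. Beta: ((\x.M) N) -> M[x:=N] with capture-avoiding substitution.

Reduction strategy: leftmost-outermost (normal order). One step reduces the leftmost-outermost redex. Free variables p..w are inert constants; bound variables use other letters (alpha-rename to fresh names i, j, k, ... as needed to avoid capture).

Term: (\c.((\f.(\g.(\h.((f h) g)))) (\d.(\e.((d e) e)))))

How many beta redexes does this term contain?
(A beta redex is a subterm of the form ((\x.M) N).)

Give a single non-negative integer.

Answer: 1

Derivation:
Term: (\c.((\f.(\g.(\h.((f h) g)))) (\d.(\e.((d e) e)))))
  Redex: ((\f.(\g.(\h.((f h) g)))) (\d.(\e.((d e) e))))
Total redexes: 1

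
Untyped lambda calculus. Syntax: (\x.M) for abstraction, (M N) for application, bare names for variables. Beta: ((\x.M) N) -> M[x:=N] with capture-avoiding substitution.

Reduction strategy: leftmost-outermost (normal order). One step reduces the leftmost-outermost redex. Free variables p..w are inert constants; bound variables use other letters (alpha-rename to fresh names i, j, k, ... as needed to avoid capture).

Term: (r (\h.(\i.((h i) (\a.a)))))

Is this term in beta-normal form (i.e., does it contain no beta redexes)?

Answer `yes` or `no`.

Answer: yes

Derivation:
Term: (r (\h.(\i.((h i) (\a.a)))))
No beta redexes found.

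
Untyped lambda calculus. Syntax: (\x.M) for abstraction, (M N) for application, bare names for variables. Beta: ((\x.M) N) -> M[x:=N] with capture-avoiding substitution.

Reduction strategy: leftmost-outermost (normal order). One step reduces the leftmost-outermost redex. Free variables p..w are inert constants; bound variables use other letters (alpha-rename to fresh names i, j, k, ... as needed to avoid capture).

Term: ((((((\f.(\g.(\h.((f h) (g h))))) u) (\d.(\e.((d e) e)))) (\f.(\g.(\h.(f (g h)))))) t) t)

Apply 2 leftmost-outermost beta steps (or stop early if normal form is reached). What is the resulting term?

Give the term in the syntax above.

Step 0: ((((((\f.(\g.(\h.((f h) (g h))))) u) (\d.(\e.((d e) e)))) (\f.(\g.(\h.(f (g h)))))) t) t)
Step 1: (((((\g.(\h.((u h) (g h)))) (\d.(\e.((d e) e)))) (\f.(\g.(\h.(f (g h)))))) t) t)
Step 2: ((((\h.((u h) ((\d.(\e.((d e) e))) h))) (\f.(\g.(\h.(f (g h)))))) t) t)

Answer: ((((\h.((u h) ((\d.(\e.((d e) e))) h))) (\f.(\g.(\h.(f (g h)))))) t) t)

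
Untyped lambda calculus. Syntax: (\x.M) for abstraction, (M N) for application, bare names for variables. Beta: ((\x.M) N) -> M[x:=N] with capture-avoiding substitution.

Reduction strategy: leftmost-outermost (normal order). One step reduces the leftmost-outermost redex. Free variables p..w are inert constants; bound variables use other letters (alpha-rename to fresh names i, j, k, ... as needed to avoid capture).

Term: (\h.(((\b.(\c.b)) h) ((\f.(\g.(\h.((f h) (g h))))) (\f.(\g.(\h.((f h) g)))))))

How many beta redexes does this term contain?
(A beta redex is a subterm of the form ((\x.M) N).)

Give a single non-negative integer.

Answer: 2

Derivation:
Term: (\h.(((\b.(\c.b)) h) ((\f.(\g.(\h.((f h) (g h))))) (\f.(\g.(\h.((f h) g)))))))
  Redex: ((\b.(\c.b)) h)
  Redex: ((\f.(\g.(\h.((f h) (g h))))) (\f.(\g.(\h.((f h) g)))))
Total redexes: 2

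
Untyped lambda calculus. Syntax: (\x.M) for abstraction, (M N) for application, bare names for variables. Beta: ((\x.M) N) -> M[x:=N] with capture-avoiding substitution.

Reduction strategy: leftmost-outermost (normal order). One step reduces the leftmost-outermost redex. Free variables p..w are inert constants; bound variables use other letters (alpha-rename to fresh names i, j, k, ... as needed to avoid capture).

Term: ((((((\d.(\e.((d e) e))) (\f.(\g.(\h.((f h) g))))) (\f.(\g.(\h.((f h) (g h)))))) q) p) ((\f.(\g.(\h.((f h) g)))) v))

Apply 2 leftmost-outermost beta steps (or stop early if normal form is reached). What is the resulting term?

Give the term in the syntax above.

Step 0: ((((((\d.(\e.((d e) e))) (\f.(\g.(\h.((f h) g))))) (\f.(\g.(\h.((f h) (g h)))))) q) p) ((\f.(\g.(\h.((f h) g)))) v))
Step 1: (((((\e.(((\f.(\g.(\h.((f h) g)))) e) e)) (\f.(\g.(\h.((f h) (g h)))))) q) p) ((\f.(\g.(\h.((f h) g)))) v))
Step 2: ((((((\f.(\g.(\h.((f h) g)))) (\f.(\g.(\h.((f h) (g h)))))) (\f.(\g.(\h.((f h) (g h)))))) q) p) ((\f.(\g.(\h.((f h) g)))) v))

Answer: ((((((\f.(\g.(\h.((f h) g)))) (\f.(\g.(\h.((f h) (g h)))))) (\f.(\g.(\h.((f h) (g h)))))) q) p) ((\f.(\g.(\h.((f h) g)))) v))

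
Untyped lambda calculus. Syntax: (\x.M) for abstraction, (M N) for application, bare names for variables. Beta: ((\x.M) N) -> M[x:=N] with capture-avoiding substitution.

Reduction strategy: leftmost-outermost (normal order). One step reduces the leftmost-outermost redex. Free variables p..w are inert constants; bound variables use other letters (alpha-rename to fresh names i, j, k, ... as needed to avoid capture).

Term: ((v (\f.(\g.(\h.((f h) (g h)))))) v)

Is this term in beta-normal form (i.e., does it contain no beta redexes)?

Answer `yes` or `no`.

Answer: yes

Derivation:
Term: ((v (\f.(\g.(\h.((f h) (g h)))))) v)
No beta redexes found.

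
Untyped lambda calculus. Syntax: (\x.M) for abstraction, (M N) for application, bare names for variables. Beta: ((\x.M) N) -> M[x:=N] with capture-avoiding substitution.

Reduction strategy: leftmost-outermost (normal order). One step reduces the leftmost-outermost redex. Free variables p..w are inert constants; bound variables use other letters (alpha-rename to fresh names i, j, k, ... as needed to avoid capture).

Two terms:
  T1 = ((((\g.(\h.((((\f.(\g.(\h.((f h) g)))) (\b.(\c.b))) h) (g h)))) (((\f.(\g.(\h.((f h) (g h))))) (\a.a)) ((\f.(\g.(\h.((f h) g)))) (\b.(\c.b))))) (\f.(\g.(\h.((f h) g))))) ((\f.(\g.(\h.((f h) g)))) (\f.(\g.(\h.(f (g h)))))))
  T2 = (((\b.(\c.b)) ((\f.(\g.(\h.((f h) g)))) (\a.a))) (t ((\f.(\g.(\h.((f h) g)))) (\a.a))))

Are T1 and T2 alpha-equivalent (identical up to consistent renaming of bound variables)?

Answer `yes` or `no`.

Answer: no

Derivation:
Term 1: ((((\g.(\h.((((\f.(\g.(\h.((f h) g)))) (\b.(\c.b))) h) (g h)))) (((\f.(\g.(\h.((f h) (g h))))) (\a.a)) ((\f.(\g.(\h.((f h) g)))) (\b.(\c.b))))) (\f.(\g.(\h.((f h) g))))) ((\f.(\g.(\h.((f h) g)))) (\f.(\g.(\h.(f (g h)))))))
Term 2: (((\b.(\c.b)) ((\f.(\g.(\h.((f h) g)))) (\a.a))) (t ((\f.(\g.(\h.((f h) g)))) (\a.a))))
Alpha-equivalence: compare structure up to binder renaming.
Result: False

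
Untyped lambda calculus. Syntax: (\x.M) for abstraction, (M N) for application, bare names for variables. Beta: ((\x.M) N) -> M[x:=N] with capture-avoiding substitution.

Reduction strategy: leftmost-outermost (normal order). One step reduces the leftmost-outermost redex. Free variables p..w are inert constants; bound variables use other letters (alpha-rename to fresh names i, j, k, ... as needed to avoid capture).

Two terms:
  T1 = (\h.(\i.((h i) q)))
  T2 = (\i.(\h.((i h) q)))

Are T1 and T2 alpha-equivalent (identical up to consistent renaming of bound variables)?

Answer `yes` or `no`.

Answer: yes

Derivation:
Term 1: (\h.(\i.((h i) q)))
Term 2: (\i.(\h.((i h) q)))
Alpha-equivalence: compare structure up to binder renaming.
Result: True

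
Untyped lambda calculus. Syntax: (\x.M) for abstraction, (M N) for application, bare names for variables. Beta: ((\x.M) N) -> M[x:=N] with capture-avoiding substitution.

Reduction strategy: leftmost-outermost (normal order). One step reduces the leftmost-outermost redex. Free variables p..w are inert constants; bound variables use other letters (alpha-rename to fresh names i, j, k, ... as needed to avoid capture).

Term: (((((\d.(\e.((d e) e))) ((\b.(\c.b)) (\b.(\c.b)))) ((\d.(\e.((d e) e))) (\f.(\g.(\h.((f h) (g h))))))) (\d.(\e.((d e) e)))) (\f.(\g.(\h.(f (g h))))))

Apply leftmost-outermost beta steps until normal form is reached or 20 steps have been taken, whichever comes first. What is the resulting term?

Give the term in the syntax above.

Answer: (\h.(\i.(h (\j.(h (i j))))))

Derivation:
Step 0: (((((\d.(\e.((d e) e))) ((\b.(\c.b)) (\b.(\c.b)))) ((\d.(\e.((d e) e))) (\f.(\g.(\h.((f h) (g h))))))) (\d.(\e.((d e) e)))) (\f.(\g.(\h.(f (g h))))))
Step 1: ((((\e.((((\b.(\c.b)) (\b.(\c.b))) e) e)) ((\d.(\e.((d e) e))) (\f.(\g.(\h.((f h) (g h))))))) (\d.(\e.((d e) e)))) (\f.(\g.(\h.(f (g h))))))
Step 2: ((((((\b.(\c.b)) (\b.(\c.b))) ((\d.(\e.((d e) e))) (\f.(\g.(\h.((f h) (g h))))))) ((\d.(\e.((d e) e))) (\f.(\g.(\h.((f h) (g h))))))) (\d.(\e.((d e) e)))) (\f.(\g.(\h.(f (g h))))))
Step 3: (((((\c.(\b.(\c.b))) ((\d.(\e.((d e) e))) (\f.(\g.(\h.((f h) (g h))))))) ((\d.(\e.((d e) e))) (\f.(\g.(\h.((f h) (g h))))))) (\d.(\e.((d e) e)))) (\f.(\g.(\h.(f (g h))))))
Step 4: ((((\b.(\c.b)) ((\d.(\e.((d e) e))) (\f.(\g.(\h.((f h) (g h))))))) (\d.(\e.((d e) e)))) (\f.(\g.(\h.(f (g h))))))
Step 5: (((\c.((\d.(\e.((d e) e))) (\f.(\g.(\h.((f h) (g h))))))) (\d.(\e.((d e) e)))) (\f.(\g.(\h.(f (g h))))))
Step 6: (((\d.(\e.((d e) e))) (\f.(\g.(\h.((f h) (g h)))))) (\f.(\g.(\h.(f (g h))))))
Step 7: ((\e.(((\f.(\g.(\h.((f h) (g h))))) e) e)) (\f.(\g.(\h.(f (g h))))))
Step 8: (((\f.(\g.(\h.((f h) (g h))))) (\f.(\g.(\h.(f (g h)))))) (\f.(\g.(\h.(f (g h))))))
Step 9: ((\g.(\h.(((\f.(\g.(\h.(f (g h))))) h) (g h)))) (\f.(\g.(\h.(f (g h))))))
Step 10: (\h.(((\f.(\g.(\h.(f (g h))))) h) ((\f.(\g.(\h.(f (g h))))) h)))
Step 11: (\h.((\g.(\i.(h (g i)))) ((\f.(\g.(\h.(f (g h))))) h)))
Step 12: (\h.(\i.(h (((\f.(\g.(\h.(f (g h))))) h) i))))
Step 13: (\h.(\i.(h ((\g.(\i.(h (g i)))) i))))
Step 14: (\h.(\i.(h (\j.(h (i j))))))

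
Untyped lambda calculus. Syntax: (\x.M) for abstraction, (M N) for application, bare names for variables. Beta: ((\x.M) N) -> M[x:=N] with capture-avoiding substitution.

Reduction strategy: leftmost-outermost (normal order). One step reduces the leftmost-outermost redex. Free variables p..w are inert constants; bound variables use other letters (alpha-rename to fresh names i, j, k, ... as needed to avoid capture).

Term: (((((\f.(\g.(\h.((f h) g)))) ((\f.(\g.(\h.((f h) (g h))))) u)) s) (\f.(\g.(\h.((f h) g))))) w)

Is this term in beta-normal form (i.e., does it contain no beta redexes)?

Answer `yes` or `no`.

Term: (((((\f.(\g.(\h.((f h) g)))) ((\f.(\g.(\h.((f h) (g h))))) u)) s) (\f.(\g.(\h.((f h) g))))) w)
Found 2 beta redex(es).

Answer: no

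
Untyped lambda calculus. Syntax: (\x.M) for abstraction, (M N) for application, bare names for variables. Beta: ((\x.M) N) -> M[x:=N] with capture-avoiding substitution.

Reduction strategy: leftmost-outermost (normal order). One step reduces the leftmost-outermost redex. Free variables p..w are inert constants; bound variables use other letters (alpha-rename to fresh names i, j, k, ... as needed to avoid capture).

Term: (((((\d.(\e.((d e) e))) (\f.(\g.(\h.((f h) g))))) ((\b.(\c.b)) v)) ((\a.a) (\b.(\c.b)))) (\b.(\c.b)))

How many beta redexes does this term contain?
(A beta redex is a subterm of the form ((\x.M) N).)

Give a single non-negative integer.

Term: (((((\d.(\e.((d e) e))) (\f.(\g.(\h.((f h) g))))) ((\b.(\c.b)) v)) ((\a.a) (\b.(\c.b)))) (\b.(\c.b)))
  Redex: ((\d.(\e.((d e) e))) (\f.(\g.(\h.((f h) g)))))
  Redex: ((\b.(\c.b)) v)
  Redex: ((\a.a) (\b.(\c.b)))
Total redexes: 3

Answer: 3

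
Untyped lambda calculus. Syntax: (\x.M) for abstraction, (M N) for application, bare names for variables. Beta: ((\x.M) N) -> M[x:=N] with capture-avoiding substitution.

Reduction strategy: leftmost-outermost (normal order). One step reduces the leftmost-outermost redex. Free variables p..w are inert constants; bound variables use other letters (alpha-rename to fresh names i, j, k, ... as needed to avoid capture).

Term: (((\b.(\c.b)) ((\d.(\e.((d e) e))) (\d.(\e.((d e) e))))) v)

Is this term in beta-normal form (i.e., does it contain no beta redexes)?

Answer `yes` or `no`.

Term: (((\b.(\c.b)) ((\d.(\e.((d e) e))) (\d.(\e.((d e) e))))) v)
Found 2 beta redex(es).

Answer: no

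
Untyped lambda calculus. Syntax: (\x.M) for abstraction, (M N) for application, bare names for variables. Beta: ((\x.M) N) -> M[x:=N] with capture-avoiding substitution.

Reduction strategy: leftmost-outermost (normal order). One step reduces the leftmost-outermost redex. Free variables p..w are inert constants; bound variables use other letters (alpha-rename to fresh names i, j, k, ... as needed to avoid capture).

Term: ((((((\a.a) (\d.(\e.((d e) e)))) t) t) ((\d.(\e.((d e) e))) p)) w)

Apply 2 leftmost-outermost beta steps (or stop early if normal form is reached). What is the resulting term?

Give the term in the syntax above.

Step 0: ((((((\a.a) (\d.(\e.((d e) e)))) t) t) ((\d.(\e.((d e) e))) p)) w)
Step 1: (((((\d.(\e.((d e) e))) t) t) ((\d.(\e.((d e) e))) p)) w)
Step 2: ((((\e.((t e) e)) t) ((\d.(\e.((d e) e))) p)) w)

Answer: ((((\e.((t e) e)) t) ((\d.(\e.((d e) e))) p)) w)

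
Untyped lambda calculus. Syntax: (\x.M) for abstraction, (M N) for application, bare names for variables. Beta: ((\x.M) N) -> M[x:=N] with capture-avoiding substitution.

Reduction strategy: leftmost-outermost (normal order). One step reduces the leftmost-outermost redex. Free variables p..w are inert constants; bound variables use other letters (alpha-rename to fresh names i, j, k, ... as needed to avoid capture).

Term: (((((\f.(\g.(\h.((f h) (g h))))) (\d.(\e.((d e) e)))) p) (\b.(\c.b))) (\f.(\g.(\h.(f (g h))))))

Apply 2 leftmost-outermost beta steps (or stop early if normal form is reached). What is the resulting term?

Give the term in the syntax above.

Answer: (((\h.(((\d.(\e.((d e) e))) h) (p h))) (\b.(\c.b))) (\f.(\g.(\h.(f (g h))))))

Derivation:
Step 0: (((((\f.(\g.(\h.((f h) (g h))))) (\d.(\e.((d e) e)))) p) (\b.(\c.b))) (\f.(\g.(\h.(f (g h))))))
Step 1: ((((\g.(\h.(((\d.(\e.((d e) e))) h) (g h)))) p) (\b.(\c.b))) (\f.(\g.(\h.(f (g h))))))
Step 2: (((\h.(((\d.(\e.((d e) e))) h) (p h))) (\b.(\c.b))) (\f.(\g.(\h.(f (g h))))))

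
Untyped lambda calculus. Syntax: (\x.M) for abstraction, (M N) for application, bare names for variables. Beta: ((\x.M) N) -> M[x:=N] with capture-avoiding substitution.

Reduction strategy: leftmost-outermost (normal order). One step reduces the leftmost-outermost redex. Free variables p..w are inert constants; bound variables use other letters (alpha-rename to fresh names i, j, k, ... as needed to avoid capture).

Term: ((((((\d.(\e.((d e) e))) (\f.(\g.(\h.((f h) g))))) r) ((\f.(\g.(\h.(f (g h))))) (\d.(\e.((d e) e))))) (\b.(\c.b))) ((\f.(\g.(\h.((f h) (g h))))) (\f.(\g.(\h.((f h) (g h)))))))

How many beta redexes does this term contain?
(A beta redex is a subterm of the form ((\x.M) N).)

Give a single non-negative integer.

Term: ((((((\d.(\e.((d e) e))) (\f.(\g.(\h.((f h) g))))) r) ((\f.(\g.(\h.(f (g h))))) (\d.(\e.((d e) e))))) (\b.(\c.b))) ((\f.(\g.(\h.((f h) (g h))))) (\f.(\g.(\h.((f h) (g h)))))))
  Redex: ((\d.(\e.((d e) e))) (\f.(\g.(\h.((f h) g)))))
  Redex: ((\f.(\g.(\h.(f (g h))))) (\d.(\e.((d e) e))))
  Redex: ((\f.(\g.(\h.((f h) (g h))))) (\f.(\g.(\h.((f h) (g h))))))
Total redexes: 3

Answer: 3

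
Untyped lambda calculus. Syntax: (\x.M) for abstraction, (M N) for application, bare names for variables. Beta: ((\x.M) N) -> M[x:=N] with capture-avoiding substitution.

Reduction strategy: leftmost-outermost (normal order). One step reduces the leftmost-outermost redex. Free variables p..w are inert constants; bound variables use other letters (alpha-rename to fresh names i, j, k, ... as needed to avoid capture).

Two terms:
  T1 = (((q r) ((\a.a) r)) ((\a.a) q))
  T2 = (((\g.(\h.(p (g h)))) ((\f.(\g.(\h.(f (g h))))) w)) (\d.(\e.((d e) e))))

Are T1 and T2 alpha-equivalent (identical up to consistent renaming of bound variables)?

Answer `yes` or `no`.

Answer: no

Derivation:
Term 1: (((q r) ((\a.a) r)) ((\a.a) q))
Term 2: (((\g.(\h.(p (g h)))) ((\f.(\g.(\h.(f (g h))))) w)) (\d.(\e.((d e) e))))
Alpha-equivalence: compare structure up to binder renaming.
Result: False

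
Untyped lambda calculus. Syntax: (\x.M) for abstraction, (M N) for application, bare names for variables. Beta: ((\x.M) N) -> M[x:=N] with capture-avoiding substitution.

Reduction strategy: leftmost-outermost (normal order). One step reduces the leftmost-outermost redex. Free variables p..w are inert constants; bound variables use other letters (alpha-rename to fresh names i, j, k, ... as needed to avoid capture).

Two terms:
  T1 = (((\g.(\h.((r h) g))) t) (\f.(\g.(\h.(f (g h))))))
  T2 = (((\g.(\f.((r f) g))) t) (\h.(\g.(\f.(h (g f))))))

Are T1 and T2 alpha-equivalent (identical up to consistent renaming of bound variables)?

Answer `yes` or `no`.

Term 1: (((\g.(\h.((r h) g))) t) (\f.(\g.(\h.(f (g h))))))
Term 2: (((\g.(\f.((r f) g))) t) (\h.(\g.(\f.(h (g f))))))
Alpha-equivalence: compare structure up to binder renaming.
Result: True

Answer: yes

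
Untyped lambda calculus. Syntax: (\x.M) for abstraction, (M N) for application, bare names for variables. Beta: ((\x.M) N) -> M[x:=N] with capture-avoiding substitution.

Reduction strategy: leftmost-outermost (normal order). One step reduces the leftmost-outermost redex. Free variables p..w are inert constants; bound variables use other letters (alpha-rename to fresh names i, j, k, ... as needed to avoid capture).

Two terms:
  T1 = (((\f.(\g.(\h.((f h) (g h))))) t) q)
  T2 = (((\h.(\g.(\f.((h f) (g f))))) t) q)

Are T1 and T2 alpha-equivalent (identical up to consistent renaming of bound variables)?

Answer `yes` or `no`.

Answer: yes

Derivation:
Term 1: (((\f.(\g.(\h.((f h) (g h))))) t) q)
Term 2: (((\h.(\g.(\f.((h f) (g f))))) t) q)
Alpha-equivalence: compare structure up to binder renaming.
Result: True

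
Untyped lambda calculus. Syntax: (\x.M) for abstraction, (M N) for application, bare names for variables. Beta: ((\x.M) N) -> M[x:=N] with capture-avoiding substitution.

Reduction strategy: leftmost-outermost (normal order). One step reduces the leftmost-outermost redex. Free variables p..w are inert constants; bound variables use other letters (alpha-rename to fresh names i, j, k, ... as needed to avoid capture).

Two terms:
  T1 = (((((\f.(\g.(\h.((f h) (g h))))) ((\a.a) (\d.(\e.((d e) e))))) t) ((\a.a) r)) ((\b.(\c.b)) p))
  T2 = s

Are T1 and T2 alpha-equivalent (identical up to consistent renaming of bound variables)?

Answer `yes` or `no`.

Term 1: (((((\f.(\g.(\h.((f h) (g h))))) ((\a.a) (\d.(\e.((d e) e))))) t) ((\a.a) r)) ((\b.(\c.b)) p))
Term 2: s
Alpha-equivalence: compare structure up to binder renaming.
Result: False

Answer: no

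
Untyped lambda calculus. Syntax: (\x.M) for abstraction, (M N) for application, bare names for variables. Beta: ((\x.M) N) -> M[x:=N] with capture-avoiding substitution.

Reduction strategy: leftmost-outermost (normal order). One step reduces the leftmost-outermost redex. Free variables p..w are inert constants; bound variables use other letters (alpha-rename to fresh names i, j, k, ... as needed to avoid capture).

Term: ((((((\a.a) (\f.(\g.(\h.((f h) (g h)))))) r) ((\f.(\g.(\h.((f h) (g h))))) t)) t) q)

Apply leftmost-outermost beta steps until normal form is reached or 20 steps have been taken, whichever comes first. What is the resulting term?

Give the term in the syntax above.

Answer: (((r t) (\h.((t h) (t h)))) q)

Derivation:
Step 0: ((((((\a.a) (\f.(\g.(\h.((f h) (g h)))))) r) ((\f.(\g.(\h.((f h) (g h))))) t)) t) q)
Step 1: (((((\f.(\g.(\h.((f h) (g h))))) r) ((\f.(\g.(\h.((f h) (g h))))) t)) t) q)
Step 2: ((((\g.(\h.((r h) (g h)))) ((\f.(\g.(\h.((f h) (g h))))) t)) t) q)
Step 3: (((\h.((r h) (((\f.(\g.(\h.((f h) (g h))))) t) h))) t) q)
Step 4: (((r t) (((\f.(\g.(\h.((f h) (g h))))) t) t)) q)
Step 5: (((r t) ((\g.(\h.((t h) (g h)))) t)) q)
Step 6: (((r t) (\h.((t h) (t h)))) q)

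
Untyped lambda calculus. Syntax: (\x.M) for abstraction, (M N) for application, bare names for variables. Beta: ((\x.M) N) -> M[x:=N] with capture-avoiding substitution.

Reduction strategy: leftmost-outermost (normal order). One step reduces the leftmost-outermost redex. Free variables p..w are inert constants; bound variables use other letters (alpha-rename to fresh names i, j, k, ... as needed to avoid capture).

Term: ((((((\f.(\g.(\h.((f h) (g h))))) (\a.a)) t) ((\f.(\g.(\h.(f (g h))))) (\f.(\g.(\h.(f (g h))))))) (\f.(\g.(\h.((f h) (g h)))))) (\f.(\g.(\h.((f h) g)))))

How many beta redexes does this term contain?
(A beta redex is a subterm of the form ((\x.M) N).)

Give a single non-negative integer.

Term: ((((((\f.(\g.(\h.((f h) (g h))))) (\a.a)) t) ((\f.(\g.(\h.(f (g h))))) (\f.(\g.(\h.(f (g h))))))) (\f.(\g.(\h.((f h) (g h)))))) (\f.(\g.(\h.((f h) g)))))
  Redex: ((\f.(\g.(\h.((f h) (g h))))) (\a.a))
  Redex: ((\f.(\g.(\h.(f (g h))))) (\f.(\g.(\h.(f (g h))))))
Total redexes: 2

Answer: 2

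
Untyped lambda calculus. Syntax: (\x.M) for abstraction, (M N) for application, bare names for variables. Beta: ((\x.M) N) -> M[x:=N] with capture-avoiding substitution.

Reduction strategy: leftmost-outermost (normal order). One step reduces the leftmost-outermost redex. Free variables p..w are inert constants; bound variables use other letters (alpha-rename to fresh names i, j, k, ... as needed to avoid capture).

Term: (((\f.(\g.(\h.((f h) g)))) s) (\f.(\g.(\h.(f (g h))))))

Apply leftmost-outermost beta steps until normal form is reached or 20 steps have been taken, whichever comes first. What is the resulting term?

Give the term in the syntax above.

Answer: (\h.((s h) (\f.(\g.(\h.(f (g h)))))))

Derivation:
Step 0: (((\f.(\g.(\h.((f h) g)))) s) (\f.(\g.(\h.(f (g h))))))
Step 1: ((\g.(\h.((s h) g))) (\f.(\g.(\h.(f (g h))))))
Step 2: (\h.((s h) (\f.(\g.(\h.(f (g h)))))))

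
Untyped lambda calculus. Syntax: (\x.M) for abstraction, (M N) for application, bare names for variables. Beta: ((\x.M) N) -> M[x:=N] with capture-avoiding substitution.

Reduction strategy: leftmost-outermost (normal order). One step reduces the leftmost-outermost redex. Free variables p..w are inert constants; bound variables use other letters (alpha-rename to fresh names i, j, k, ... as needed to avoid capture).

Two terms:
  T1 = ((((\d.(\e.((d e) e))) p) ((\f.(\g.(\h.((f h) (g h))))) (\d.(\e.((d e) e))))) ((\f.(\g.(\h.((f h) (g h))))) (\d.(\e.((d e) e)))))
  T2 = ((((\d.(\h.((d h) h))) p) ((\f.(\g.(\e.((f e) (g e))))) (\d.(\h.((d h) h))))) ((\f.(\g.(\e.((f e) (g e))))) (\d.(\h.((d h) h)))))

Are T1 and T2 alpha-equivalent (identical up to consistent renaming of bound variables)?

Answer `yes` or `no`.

Answer: yes

Derivation:
Term 1: ((((\d.(\e.((d e) e))) p) ((\f.(\g.(\h.((f h) (g h))))) (\d.(\e.((d e) e))))) ((\f.(\g.(\h.((f h) (g h))))) (\d.(\e.((d e) e)))))
Term 2: ((((\d.(\h.((d h) h))) p) ((\f.(\g.(\e.((f e) (g e))))) (\d.(\h.((d h) h))))) ((\f.(\g.(\e.((f e) (g e))))) (\d.(\h.((d h) h)))))
Alpha-equivalence: compare structure up to binder renaming.
Result: True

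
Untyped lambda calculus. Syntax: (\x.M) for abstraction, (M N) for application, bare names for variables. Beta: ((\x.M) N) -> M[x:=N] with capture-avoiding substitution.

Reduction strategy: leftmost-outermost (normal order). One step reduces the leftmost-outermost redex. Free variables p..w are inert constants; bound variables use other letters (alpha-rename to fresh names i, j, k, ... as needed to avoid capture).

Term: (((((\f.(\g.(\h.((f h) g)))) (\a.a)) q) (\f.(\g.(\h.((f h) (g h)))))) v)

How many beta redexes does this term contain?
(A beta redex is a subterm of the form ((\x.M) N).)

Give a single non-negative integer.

Term: (((((\f.(\g.(\h.((f h) g)))) (\a.a)) q) (\f.(\g.(\h.((f h) (g h)))))) v)
  Redex: ((\f.(\g.(\h.((f h) g)))) (\a.a))
Total redexes: 1

Answer: 1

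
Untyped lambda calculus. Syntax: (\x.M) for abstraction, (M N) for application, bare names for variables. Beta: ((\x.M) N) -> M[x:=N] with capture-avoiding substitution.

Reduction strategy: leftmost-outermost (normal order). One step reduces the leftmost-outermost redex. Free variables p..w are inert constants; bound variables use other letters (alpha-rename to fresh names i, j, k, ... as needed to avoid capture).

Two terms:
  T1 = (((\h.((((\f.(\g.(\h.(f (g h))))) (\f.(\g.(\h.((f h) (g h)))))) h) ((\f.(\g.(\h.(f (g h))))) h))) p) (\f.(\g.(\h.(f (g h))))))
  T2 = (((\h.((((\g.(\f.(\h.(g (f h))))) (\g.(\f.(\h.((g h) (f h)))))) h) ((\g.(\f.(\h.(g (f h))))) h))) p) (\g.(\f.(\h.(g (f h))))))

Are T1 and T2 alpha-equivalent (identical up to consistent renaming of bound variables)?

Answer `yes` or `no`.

Answer: yes

Derivation:
Term 1: (((\h.((((\f.(\g.(\h.(f (g h))))) (\f.(\g.(\h.((f h) (g h)))))) h) ((\f.(\g.(\h.(f (g h))))) h))) p) (\f.(\g.(\h.(f (g h))))))
Term 2: (((\h.((((\g.(\f.(\h.(g (f h))))) (\g.(\f.(\h.((g h) (f h)))))) h) ((\g.(\f.(\h.(g (f h))))) h))) p) (\g.(\f.(\h.(g (f h))))))
Alpha-equivalence: compare structure up to binder renaming.
Result: True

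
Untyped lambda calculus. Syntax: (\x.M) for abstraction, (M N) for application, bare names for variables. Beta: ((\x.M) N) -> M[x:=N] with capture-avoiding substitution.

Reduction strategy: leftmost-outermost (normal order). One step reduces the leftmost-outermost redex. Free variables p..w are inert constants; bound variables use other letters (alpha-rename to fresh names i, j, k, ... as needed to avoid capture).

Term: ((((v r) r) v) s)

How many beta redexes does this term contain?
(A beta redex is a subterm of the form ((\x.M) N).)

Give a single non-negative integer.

Term: ((((v r) r) v) s)
  (no redexes)
Total redexes: 0

Answer: 0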